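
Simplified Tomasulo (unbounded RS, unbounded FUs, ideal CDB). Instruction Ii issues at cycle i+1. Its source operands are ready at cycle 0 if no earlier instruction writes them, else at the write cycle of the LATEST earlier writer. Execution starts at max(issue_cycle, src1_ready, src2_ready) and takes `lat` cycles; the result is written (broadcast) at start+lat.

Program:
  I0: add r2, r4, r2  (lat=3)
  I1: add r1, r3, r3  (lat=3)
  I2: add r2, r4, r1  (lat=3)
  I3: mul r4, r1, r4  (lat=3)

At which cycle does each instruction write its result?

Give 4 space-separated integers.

I0 add r2: issue@1 deps=(None,None) exec_start@1 write@4
I1 add r1: issue@2 deps=(None,None) exec_start@2 write@5
I2 add r2: issue@3 deps=(None,1) exec_start@5 write@8
I3 mul r4: issue@4 deps=(1,None) exec_start@5 write@8

Answer: 4 5 8 8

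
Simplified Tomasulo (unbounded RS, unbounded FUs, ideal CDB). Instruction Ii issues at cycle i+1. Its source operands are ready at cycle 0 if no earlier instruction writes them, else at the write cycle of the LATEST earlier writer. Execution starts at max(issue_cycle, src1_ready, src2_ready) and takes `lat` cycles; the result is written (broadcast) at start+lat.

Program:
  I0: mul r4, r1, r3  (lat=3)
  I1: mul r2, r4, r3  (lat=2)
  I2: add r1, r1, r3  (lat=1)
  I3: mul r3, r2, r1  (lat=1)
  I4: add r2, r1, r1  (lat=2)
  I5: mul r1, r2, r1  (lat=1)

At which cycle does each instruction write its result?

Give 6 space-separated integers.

Answer: 4 6 4 7 7 8

Derivation:
I0 mul r4: issue@1 deps=(None,None) exec_start@1 write@4
I1 mul r2: issue@2 deps=(0,None) exec_start@4 write@6
I2 add r1: issue@3 deps=(None,None) exec_start@3 write@4
I3 mul r3: issue@4 deps=(1,2) exec_start@6 write@7
I4 add r2: issue@5 deps=(2,2) exec_start@5 write@7
I5 mul r1: issue@6 deps=(4,2) exec_start@7 write@8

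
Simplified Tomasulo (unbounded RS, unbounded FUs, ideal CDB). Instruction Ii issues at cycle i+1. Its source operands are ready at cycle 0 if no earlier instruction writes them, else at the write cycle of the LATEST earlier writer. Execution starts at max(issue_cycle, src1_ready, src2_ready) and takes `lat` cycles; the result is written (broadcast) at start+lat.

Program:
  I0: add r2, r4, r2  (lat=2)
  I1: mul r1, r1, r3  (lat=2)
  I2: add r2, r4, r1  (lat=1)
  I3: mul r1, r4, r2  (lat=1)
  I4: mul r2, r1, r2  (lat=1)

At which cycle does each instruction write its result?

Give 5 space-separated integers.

Answer: 3 4 5 6 7

Derivation:
I0 add r2: issue@1 deps=(None,None) exec_start@1 write@3
I1 mul r1: issue@2 deps=(None,None) exec_start@2 write@4
I2 add r2: issue@3 deps=(None,1) exec_start@4 write@5
I3 mul r1: issue@4 deps=(None,2) exec_start@5 write@6
I4 mul r2: issue@5 deps=(3,2) exec_start@6 write@7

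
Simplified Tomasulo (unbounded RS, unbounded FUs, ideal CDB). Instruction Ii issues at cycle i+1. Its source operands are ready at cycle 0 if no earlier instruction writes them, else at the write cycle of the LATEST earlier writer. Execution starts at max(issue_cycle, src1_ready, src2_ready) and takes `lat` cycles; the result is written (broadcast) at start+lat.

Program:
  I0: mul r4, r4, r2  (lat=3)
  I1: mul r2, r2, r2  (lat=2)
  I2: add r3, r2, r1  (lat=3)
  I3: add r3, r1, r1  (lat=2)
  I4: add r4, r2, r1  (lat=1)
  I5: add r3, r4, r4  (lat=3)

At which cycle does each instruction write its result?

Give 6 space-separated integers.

Answer: 4 4 7 6 6 9

Derivation:
I0 mul r4: issue@1 deps=(None,None) exec_start@1 write@4
I1 mul r2: issue@2 deps=(None,None) exec_start@2 write@4
I2 add r3: issue@3 deps=(1,None) exec_start@4 write@7
I3 add r3: issue@4 deps=(None,None) exec_start@4 write@6
I4 add r4: issue@5 deps=(1,None) exec_start@5 write@6
I5 add r3: issue@6 deps=(4,4) exec_start@6 write@9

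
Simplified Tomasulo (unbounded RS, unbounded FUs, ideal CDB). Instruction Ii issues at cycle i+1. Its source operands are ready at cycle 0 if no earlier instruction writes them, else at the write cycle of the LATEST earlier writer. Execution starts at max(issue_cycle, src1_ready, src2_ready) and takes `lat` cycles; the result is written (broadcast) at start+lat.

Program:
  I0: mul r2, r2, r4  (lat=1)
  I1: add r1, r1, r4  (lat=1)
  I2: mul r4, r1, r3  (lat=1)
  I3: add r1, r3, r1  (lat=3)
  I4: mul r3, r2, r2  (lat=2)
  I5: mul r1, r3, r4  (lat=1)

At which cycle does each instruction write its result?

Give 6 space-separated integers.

Answer: 2 3 4 7 7 8

Derivation:
I0 mul r2: issue@1 deps=(None,None) exec_start@1 write@2
I1 add r1: issue@2 deps=(None,None) exec_start@2 write@3
I2 mul r4: issue@3 deps=(1,None) exec_start@3 write@4
I3 add r1: issue@4 deps=(None,1) exec_start@4 write@7
I4 mul r3: issue@5 deps=(0,0) exec_start@5 write@7
I5 mul r1: issue@6 deps=(4,2) exec_start@7 write@8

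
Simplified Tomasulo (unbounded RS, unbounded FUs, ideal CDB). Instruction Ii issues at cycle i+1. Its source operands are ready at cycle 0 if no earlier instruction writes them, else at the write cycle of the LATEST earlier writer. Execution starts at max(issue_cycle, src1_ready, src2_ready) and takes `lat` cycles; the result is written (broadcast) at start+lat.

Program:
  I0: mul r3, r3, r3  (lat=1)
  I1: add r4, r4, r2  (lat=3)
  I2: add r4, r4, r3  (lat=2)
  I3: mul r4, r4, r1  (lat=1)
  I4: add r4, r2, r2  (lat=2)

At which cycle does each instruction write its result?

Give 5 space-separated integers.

I0 mul r3: issue@1 deps=(None,None) exec_start@1 write@2
I1 add r4: issue@2 deps=(None,None) exec_start@2 write@5
I2 add r4: issue@3 deps=(1,0) exec_start@5 write@7
I3 mul r4: issue@4 deps=(2,None) exec_start@7 write@8
I4 add r4: issue@5 deps=(None,None) exec_start@5 write@7

Answer: 2 5 7 8 7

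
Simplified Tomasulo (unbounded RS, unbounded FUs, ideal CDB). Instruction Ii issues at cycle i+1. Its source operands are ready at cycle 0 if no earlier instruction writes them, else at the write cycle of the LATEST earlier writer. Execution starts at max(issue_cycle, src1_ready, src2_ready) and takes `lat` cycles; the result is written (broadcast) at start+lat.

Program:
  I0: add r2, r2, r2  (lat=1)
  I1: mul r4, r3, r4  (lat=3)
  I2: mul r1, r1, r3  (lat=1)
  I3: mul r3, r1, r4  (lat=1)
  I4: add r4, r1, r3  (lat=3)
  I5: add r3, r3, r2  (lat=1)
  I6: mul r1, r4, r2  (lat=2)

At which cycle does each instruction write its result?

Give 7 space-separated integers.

Answer: 2 5 4 6 9 7 11

Derivation:
I0 add r2: issue@1 deps=(None,None) exec_start@1 write@2
I1 mul r4: issue@2 deps=(None,None) exec_start@2 write@5
I2 mul r1: issue@3 deps=(None,None) exec_start@3 write@4
I3 mul r3: issue@4 deps=(2,1) exec_start@5 write@6
I4 add r4: issue@5 deps=(2,3) exec_start@6 write@9
I5 add r3: issue@6 deps=(3,0) exec_start@6 write@7
I6 mul r1: issue@7 deps=(4,0) exec_start@9 write@11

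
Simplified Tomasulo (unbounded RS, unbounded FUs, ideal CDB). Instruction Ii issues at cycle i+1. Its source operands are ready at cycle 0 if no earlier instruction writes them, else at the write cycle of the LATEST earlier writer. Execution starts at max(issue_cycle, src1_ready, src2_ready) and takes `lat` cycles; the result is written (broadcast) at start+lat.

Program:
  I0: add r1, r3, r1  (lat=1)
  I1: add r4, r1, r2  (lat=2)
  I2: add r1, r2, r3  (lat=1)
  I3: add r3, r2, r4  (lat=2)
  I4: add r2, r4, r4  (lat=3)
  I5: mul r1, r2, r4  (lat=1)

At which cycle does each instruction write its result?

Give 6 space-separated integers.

I0 add r1: issue@1 deps=(None,None) exec_start@1 write@2
I1 add r4: issue@2 deps=(0,None) exec_start@2 write@4
I2 add r1: issue@3 deps=(None,None) exec_start@3 write@4
I3 add r3: issue@4 deps=(None,1) exec_start@4 write@6
I4 add r2: issue@5 deps=(1,1) exec_start@5 write@8
I5 mul r1: issue@6 deps=(4,1) exec_start@8 write@9

Answer: 2 4 4 6 8 9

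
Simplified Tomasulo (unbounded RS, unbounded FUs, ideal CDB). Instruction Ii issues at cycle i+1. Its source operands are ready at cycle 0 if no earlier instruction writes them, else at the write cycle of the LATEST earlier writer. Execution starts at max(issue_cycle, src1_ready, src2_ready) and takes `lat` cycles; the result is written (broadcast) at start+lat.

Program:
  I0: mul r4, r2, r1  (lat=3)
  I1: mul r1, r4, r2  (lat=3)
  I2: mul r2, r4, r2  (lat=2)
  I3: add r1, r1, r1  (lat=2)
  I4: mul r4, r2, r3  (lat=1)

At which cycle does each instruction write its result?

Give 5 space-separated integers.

Answer: 4 7 6 9 7

Derivation:
I0 mul r4: issue@1 deps=(None,None) exec_start@1 write@4
I1 mul r1: issue@2 deps=(0,None) exec_start@4 write@7
I2 mul r2: issue@3 deps=(0,None) exec_start@4 write@6
I3 add r1: issue@4 deps=(1,1) exec_start@7 write@9
I4 mul r4: issue@5 deps=(2,None) exec_start@6 write@7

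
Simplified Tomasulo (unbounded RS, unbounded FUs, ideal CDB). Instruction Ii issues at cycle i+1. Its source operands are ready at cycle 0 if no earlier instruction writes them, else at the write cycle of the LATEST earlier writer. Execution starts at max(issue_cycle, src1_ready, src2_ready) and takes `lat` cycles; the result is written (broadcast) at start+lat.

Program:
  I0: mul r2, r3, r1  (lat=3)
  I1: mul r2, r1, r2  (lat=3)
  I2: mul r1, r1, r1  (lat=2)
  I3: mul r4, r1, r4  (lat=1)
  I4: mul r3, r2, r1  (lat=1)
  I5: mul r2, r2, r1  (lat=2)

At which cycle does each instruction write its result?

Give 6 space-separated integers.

Answer: 4 7 5 6 8 9

Derivation:
I0 mul r2: issue@1 deps=(None,None) exec_start@1 write@4
I1 mul r2: issue@2 deps=(None,0) exec_start@4 write@7
I2 mul r1: issue@3 deps=(None,None) exec_start@3 write@5
I3 mul r4: issue@4 deps=(2,None) exec_start@5 write@6
I4 mul r3: issue@5 deps=(1,2) exec_start@7 write@8
I5 mul r2: issue@6 deps=(1,2) exec_start@7 write@9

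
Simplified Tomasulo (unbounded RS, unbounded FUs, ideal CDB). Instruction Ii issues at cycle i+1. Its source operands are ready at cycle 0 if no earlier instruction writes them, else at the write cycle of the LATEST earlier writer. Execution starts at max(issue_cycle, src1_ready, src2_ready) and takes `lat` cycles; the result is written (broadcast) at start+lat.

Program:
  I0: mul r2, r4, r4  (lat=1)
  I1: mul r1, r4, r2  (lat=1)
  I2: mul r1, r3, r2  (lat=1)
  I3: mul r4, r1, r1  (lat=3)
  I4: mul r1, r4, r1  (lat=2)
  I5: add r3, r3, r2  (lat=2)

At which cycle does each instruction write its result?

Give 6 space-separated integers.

Answer: 2 3 4 7 9 8

Derivation:
I0 mul r2: issue@1 deps=(None,None) exec_start@1 write@2
I1 mul r1: issue@2 deps=(None,0) exec_start@2 write@3
I2 mul r1: issue@3 deps=(None,0) exec_start@3 write@4
I3 mul r4: issue@4 deps=(2,2) exec_start@4 write@7
I4 mul r1: issue@5 deps=(3,2) exec_start@7 write@9
I5 add r3: issue@6 deps=(None,0) exec_start@6 write@8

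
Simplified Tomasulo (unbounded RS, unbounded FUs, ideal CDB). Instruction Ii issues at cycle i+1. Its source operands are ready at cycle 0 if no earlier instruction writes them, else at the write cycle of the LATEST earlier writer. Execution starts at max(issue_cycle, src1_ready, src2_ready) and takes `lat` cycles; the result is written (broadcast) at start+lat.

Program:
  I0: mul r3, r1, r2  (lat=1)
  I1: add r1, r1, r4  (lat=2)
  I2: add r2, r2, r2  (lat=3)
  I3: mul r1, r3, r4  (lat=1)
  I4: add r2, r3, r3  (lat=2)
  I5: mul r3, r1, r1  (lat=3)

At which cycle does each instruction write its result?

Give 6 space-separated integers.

Answer: 2 4 6 5 7 9

Derivation:
I0 mul r3: issue@1 deps=(None,None) exec_start@1 write@2
I1 add r1: issue@2 deps=(None,None) exec_start@2 write@4
I2 add r2: issue@3 deps=(None,None) exec_start@3 write@6
I3 mul r1: issue@4 deps=(0,None) exec_start@4 write@5
I4 add r2: issue@5 deps=(0,0) exec_start@5 write@7
I5 mul r3: issue@6 deps=(3,3) exec_start@6 write@9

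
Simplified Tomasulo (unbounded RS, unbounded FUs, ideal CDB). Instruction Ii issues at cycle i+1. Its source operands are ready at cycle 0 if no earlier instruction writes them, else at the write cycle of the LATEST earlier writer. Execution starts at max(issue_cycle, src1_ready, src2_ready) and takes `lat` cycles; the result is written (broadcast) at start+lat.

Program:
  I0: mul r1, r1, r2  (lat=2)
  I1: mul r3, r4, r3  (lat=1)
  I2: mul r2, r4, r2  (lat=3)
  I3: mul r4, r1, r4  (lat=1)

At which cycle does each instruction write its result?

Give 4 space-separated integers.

Answer: 3 3 6 5

Derivation:
I0 mul r1: issue@1 deps=(None,None) exec_start@1 write@3
I1 mul r3: issue@2 deps=(None,None) exec_start@2 write@3
I2 mul r2: issue@3 deps=(None,None) exec_start@3 write@6
I3 mul r4: issue@4 deps=(0,None) exec_start@4 write@5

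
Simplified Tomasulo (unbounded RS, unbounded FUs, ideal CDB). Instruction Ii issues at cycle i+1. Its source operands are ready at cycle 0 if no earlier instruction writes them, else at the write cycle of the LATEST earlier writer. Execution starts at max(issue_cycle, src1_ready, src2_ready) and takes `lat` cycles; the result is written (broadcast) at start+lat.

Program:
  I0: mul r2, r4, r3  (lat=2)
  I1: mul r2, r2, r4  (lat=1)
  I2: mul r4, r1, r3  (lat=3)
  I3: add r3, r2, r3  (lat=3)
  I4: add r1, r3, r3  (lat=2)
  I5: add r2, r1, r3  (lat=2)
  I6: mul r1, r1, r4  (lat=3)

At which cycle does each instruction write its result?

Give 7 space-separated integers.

I0 mul r2: issue@1 deps=(None,None) exec_start@1 write@3
I1 mul r2: issue@2 deps=(0,None) exec_start@3 write@4
I2 mul r4: issue@3 deps=(None,None) exec_start@3 write@6
I3 add r3: issue@4 deps=(1,None) exec_start@4 write@7
I4 add r1: issue@5 deps=(3,3) exec_start@7 write@9
I5 add r2: issue@6 deps=(4,3) exec_start@9 write@11
I6 mul r1: issue@7 deps=(4,2) exec_start@9 write@12

Answer: 3 4 6 7 9 11 12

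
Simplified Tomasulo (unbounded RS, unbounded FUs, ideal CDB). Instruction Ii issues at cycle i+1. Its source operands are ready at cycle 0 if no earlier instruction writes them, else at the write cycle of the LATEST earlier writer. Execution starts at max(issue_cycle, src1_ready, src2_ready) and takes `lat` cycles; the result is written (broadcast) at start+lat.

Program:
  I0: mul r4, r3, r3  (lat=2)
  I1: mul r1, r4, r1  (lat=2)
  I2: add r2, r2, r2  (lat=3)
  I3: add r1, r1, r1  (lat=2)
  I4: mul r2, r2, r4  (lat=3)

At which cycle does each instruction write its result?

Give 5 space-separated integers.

Answer: 3 5 6 7 9

Derivation:
I0 mul r4: issue@1 deps=(None,None) exec_start@1 write@3
I1 mul r1: issue@2 deps=(0,None) exec_start@3 write@5
I2 add r2: issue@3 deps=(None,None) exec_start@3 write@6
I3 add r1: issue@4 deps=(1,1) exec_start@5 write@7
I4 mul r2: issue@5 deps=(2,0) exec_start@6 write@9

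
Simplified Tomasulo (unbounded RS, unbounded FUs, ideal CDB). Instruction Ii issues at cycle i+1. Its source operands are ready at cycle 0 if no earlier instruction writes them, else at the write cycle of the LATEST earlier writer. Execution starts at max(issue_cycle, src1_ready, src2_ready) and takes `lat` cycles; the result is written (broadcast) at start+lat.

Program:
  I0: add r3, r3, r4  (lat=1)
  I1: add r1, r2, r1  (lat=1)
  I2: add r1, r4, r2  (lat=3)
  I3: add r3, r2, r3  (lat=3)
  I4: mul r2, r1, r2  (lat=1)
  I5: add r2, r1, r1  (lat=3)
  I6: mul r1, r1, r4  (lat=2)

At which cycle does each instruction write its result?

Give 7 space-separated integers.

I0 add r3: issue@1 deps=(None,None) exec_start@1 write@2
I1 add r1: issue@2 deps=(None,None) exec_start@2 write@3
I2 add r1: issue@3 deps=(None,None) exec_start@3 write@6
I3 add r3: issue@4 deps=(None,0) exec_start@4 write@7
I4 mul r2: issue@5 deps=(2,None) exec_start@6 write@7
I5 add r2: issue@6 deps=(2,2) exec_start@6 write@9
I6 mul r1: issue@7 deps=(2,None) exec_start@7 write@9

Answer: 2 3 6 7 7 9 9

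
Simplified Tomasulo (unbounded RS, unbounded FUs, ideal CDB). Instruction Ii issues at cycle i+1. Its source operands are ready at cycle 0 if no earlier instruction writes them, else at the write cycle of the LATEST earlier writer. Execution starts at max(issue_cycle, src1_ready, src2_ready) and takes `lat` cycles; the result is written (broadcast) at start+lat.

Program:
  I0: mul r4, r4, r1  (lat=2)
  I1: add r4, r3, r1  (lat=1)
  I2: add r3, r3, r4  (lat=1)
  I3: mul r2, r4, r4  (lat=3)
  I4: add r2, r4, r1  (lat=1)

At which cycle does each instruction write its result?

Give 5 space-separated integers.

I0 mul r4: issue@1 deps=(None,None) exec_start@1 write@3
I1 add r4: issue@2 deps=(None,None) exec_start@2 write@3
I2 add r3: issue@3 deps=(None,1) exec_start@3 write@4
I3 mul r2: issue@4 deps=(1,1) exec_start@4 write@7
I4 add r2: issue@5 deps=(1,None) exec_start@5 write@6

Answer: 3 3 4 7 6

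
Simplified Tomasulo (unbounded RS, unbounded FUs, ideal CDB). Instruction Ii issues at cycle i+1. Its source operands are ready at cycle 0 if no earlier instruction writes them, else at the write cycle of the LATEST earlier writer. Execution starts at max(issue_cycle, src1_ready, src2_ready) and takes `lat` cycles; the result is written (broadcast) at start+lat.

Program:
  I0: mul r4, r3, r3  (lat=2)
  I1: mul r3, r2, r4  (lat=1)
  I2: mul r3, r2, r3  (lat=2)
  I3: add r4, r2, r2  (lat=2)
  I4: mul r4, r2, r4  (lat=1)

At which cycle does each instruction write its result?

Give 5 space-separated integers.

I0 mul r4: issue@1 deps=(None,None) exec_start@1 write@3
I1 mul r3: issue@2 deps=(None,0) exec_start@3 write@4
I2 mul r3: issue@3 deps=(None,1) exec_start@4 write@6
I3 add r4: issue@4 deps=(None,None) exec_start@4 write@6
I4 mul r4: issue@5 deps=(None,3) exec_start@6 write@7

Answer: 3 4 6 6 7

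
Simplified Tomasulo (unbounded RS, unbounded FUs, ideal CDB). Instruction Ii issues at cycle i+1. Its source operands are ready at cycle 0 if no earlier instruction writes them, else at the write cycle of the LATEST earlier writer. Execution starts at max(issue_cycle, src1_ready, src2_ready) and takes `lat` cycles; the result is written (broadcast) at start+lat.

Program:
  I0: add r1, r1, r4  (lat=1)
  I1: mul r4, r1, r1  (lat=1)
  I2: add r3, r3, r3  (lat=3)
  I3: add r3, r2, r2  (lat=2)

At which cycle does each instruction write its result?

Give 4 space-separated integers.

Answer: 2 3 6 6

Derivation:
I0 add r1: issue@1 deps=(None,None) exec_start@1 write@2
I1 mul r4: issue@2 deps=(0,0) exec_start@2 write@3
I2 add r3: issue@3 deps=(None,None) exec_start@3 write@6
I3 add r3: issue@4 deps=(None,None) exec_start@4 write@6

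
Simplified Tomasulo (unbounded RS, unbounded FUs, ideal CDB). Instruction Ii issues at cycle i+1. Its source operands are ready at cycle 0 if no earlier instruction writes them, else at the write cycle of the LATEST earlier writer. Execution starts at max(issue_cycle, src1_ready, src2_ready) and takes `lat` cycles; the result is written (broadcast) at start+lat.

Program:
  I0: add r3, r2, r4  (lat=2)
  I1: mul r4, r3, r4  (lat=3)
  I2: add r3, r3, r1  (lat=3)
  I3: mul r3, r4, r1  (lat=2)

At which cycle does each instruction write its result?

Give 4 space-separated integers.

Answer: 3 6 6 8

Derivation:
I0 add r3: issue@1 deps=(None,None) exec_start@1 write@3
I1 mul r4: issue@2 deps=(0,None) exec_start@3 write@6
I2 add r3: issue@3 deps=(0,None) exec_start@3 write@6
I3 mul r3: issue@4 deps=(1,None) exec_start@6 write@8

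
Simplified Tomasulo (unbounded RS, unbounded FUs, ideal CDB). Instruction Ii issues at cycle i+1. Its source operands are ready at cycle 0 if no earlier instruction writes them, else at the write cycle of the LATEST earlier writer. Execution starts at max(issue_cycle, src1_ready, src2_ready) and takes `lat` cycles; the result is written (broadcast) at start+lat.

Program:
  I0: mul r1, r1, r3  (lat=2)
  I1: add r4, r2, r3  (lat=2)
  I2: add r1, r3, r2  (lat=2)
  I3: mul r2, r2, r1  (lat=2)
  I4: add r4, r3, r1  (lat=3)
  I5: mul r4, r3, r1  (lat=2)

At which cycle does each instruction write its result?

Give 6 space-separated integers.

Answer: 3 4 5 7 8 8

Derivation:
I0 mul r1: issue@1 deps=(None,None) exec_start@1 write@3
I1 add r4: issue@2 deps=(None,None) exec_start@2 write@4
I2 add r1: issue@3 deps=(None,None) exec_start@3 write@5
I3 mul r2: issue@4 deps=(None,2) exec_start@5 write@7
I4 add r4: issue@5 deps=(None,2) exec_start@5 write@8
I5 mul r4: issue@6 deps=(None,2) exec_start@6 write@8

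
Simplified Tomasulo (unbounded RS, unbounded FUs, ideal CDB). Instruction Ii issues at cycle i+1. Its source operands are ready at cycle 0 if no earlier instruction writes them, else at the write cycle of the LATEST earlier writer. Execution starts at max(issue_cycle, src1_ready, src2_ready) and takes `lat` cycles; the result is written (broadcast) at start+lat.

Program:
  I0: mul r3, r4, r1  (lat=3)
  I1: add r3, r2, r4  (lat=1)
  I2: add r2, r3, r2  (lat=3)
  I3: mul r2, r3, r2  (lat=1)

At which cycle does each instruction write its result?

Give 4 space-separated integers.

Answer: 4 3 6 7

Derivation:
I0 mul r3: issue@1 deps=(None,None) exec_start@1 write@4
I1 add r3: issue@2 deps=(None,None) exec_start@2 write@3
I2 add r2: issue@3 deps=(1,None) exec_start@3 write@6
I3 mul r2: issue@4 deps=(1,2) exec_start@6 write@7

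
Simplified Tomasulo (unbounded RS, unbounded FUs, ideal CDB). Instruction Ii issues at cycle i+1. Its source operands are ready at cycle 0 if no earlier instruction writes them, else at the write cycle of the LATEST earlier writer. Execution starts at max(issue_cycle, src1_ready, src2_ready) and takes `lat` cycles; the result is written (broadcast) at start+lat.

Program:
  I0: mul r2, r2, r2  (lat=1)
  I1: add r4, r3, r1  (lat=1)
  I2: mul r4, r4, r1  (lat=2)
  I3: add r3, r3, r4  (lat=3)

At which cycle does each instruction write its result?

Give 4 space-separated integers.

I0 mul r2: issue@1 deps=(None,None) exec_start@1 write@2
I1 add r4: issue@2 deps=(None,None) exec_start@2 write@3
I2 mul r4: issue@3 deps=(1,None) exec_start@3 write@5
I3 add r3: issue@4 deps=(None,2) exec_start@5 write@8

Answer: 2 3 5 8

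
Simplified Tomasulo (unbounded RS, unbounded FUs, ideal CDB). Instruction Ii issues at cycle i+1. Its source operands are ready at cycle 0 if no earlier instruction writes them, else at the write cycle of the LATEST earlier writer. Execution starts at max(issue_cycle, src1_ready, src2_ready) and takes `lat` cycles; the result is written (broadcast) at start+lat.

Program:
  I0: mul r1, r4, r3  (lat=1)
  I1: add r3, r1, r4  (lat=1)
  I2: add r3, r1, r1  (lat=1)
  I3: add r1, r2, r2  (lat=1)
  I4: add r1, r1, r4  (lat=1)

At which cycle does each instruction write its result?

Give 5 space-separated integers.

Answer: 2 3 4 5 6

Derivation:
I0 mul r1: issue@1 deps=(None,None) exec_start@1 write@2
I1 add r3: issue@2 deps=(0,None) exec_start@2 write@3
I2 add r3: issue@3 deps=(0,0) exec_start@3 write@4
I3 add r1: issue@4 deps=(None,None) exec_start@4 write@5
I4 add r1: issue@5 deps=(3,None) exec_start@5 write@6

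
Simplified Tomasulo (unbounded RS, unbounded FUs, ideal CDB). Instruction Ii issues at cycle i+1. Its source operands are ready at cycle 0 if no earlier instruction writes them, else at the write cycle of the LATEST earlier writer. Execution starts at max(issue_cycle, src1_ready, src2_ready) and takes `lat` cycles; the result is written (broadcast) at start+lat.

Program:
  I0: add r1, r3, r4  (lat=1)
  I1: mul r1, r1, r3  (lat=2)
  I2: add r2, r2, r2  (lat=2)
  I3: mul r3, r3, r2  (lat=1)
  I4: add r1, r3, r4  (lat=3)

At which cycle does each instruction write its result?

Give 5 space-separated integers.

Answer: 2 4 5 6 9

Derivation:
I0 add r1: issue@1 deps=(None,None) exec_start@1 write@2
I1 mul r1: issue@2 deps=(0,None) exec_start@2 write@4
I2 add r2: issue@3 deps=(None,None) exec_start@3 write@5
I3 mul r3: issue@4 deps=(None,2) exec_start@5 write@6
I4 add r1: issue@5 deps=(3,None) exec_start@6 write@9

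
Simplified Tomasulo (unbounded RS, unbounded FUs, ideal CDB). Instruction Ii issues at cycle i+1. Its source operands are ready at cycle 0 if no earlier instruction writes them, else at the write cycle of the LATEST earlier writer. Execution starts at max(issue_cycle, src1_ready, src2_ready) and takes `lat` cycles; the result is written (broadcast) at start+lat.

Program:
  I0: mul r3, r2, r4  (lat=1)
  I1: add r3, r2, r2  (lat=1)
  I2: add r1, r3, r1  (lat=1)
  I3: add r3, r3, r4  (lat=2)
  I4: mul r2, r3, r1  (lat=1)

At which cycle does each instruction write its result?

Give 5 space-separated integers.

Answer: 2 3 4 6 7

Derivation:
I0 mul r3: issue@1 deps=(None,None) exec_start@1 write@2
I1 add r3: issue@2 deps=(None,None) exec_start@2 write@3
I2 add r1: issue@3 deps=(1,None) exec_start@3 write@4
I3 add r3: issue@4 deps=(1,None) exec_start@4 write@6
I4 mul r2: issue@5 deps=(3,2) exec_start@6 write@7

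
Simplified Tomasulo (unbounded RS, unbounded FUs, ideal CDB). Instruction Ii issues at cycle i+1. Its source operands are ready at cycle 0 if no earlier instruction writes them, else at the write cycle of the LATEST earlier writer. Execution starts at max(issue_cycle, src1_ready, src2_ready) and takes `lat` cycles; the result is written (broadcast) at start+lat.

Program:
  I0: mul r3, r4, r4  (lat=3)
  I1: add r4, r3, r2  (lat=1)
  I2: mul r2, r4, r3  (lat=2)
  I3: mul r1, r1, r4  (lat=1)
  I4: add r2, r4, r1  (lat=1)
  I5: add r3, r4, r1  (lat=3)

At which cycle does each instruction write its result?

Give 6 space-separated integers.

I0 mul r3: issue@1 deps=(None,None) exec_start@1 write@4
I1 add r4: issue@2 deps=(0,None) exec_start@4 write@5
I2 mul r2: issue@3 deps=(1,0) exec_start@5 write@7
I3 mul r1: issue@4 deps=(None,1) exec_start@5 write@6
I4 add r2: issue@5 deps=(1,3) exec_start@6 write@7
I5 add r3: issue@6 deps=(1,3) exec_start@6 write@9

Answer: 4 5 7 6 7 9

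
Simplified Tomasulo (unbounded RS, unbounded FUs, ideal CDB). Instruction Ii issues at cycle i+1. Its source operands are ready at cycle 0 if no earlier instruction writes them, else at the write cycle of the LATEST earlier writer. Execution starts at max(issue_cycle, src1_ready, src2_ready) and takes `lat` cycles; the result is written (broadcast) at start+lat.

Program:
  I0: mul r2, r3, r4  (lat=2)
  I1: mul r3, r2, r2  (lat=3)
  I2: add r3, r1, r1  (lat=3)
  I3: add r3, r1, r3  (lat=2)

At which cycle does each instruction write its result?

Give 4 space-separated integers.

Answer: 3 6 6 8

Derivation:
I0 mul r2: issue@1 deps=(None,None) exec_start@1 write@3
I1 mul r3: issue@2 deps=(0,0) exec_start@3 write@6
I2 add r3: issue@3 deps=(None,None) exec_start@3 write@6
I3 add r3: issue@4 deps=(None,2) exec_start@6 write@8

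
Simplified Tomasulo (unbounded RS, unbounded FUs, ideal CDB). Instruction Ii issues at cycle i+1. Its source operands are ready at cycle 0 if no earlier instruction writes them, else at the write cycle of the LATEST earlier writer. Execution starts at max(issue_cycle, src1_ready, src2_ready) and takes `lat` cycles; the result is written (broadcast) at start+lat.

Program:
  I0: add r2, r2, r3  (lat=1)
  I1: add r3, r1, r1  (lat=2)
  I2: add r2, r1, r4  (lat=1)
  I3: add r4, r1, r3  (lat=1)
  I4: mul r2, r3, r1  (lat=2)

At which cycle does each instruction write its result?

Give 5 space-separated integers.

I0 add r2: issue@1 deps=(None,None) exec_start@1 write@2
I1 add r3: issue@2 deps=(None,None) exec_start@2 write@4
I2 add r2: issue@3 deps=(None,None) exec_start@3 write@4
I3 add r4: issue@4 deps=(None,1) exec_start@4 write@5
I4 mul r2: issue@5 deps=(1,None) exec_start@5 write@7

Answer: 2 4 4 5 7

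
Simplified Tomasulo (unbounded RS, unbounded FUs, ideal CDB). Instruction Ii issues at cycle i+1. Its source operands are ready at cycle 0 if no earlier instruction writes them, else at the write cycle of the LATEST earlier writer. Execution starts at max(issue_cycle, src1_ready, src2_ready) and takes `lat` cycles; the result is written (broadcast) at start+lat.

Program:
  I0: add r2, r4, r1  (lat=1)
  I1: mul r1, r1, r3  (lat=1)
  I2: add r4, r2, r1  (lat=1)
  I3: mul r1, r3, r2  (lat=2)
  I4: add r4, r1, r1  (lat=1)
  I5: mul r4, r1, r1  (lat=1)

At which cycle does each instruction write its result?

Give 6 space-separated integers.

Answer: 2 3 4 6 7 7

Derivation:
I0 add r2: issue@1 deps=(None,None) exec_start@1 write@2
I1 mul r1: issue@2 deps=(None,None) exec_start@2 write@3
I2 add r4: issue@3 deps=(0,1) exec_start@3 write@4
I3 mul r1: issue@4 deps=(None,0) exec_start@4 write@6
I4 add r4: issue@5 deps=(3,3) exec_start@6 write@7
I5 mul r4: issue@6 deps=(3,3) exec_start@6 write@7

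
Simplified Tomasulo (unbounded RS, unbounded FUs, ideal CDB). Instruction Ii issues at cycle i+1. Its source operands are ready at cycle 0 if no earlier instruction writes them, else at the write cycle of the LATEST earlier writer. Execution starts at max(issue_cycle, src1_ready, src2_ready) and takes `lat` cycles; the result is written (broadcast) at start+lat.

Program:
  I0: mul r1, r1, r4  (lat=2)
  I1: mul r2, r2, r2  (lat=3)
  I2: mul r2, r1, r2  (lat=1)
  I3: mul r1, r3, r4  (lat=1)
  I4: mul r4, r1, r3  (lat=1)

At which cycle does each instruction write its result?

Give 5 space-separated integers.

I0 mul r1: issue@1 deps=(None,None) exec_start@1 write@3
I1 mul r2: issue@2 deps=(None,None) exec_start@2 write@5
I2 mul r2: issue@3 deps=(0,1) exec_start@5 write@6
I3 mul r1: issue@4 deps=(None,None) exec_start@4 write@5
I4 mul r4: issue@5 deps=(3,None) exec_start@5 write@6

Answer: 3 5 6 5 6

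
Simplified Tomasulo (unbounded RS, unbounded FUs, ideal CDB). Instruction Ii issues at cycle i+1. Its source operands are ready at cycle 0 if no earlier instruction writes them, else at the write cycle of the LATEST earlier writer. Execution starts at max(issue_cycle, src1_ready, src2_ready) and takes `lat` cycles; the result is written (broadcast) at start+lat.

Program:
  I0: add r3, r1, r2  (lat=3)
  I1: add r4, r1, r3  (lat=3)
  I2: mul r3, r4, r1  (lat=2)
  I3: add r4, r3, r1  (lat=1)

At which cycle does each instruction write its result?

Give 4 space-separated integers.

I0 add r3: issue@1 deps=(None,None) exec_start@1 write@4
I1 add r4: issue@2 deps=(None,0) exec_start@4 write@7
I2 mul r3: issue@3 deps=(1,None) exec_start@7 write@9
I3 add r4: issue@4 deps=(2,None) exec_start@9 write@10

Answer: 4 7 9 10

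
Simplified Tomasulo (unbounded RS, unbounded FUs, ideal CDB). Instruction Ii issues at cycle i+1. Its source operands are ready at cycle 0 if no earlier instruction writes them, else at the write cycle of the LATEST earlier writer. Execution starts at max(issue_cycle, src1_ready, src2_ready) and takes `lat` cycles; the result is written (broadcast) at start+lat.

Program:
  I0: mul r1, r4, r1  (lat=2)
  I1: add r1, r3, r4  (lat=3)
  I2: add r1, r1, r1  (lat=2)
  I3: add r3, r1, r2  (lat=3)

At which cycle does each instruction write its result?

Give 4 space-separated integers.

I0 mul r1: issue@1 deps=(None,None) exec_start@1 write@3
I1 add r1: issue@2 deps=(None,None) exec_start@2 write@5
I2 add r1: issue@3 deps=(1,1) exec_start@5 write@7
I3 add r3: issue@4 deps=(2,None) exec_start@7 write@10

Answer: 3 5 7 10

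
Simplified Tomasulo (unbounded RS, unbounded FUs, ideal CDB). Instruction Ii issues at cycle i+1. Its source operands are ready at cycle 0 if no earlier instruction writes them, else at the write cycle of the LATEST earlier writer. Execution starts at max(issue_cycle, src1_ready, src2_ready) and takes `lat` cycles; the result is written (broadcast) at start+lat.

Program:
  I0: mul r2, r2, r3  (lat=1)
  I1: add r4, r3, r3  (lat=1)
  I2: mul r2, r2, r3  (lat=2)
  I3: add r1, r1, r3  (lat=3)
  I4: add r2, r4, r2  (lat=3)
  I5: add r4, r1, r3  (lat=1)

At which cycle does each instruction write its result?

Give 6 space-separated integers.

I0 mul r2: issue@1 deps=(None,None) exec_start@1 write@2
I1 add r4: issue@2 deps=(None,None) exec_start@2 write@3
I2 mul r2: issue@3 deps=(0,None) exec_start@3 write@5
I3 add r1: issue@4 deps=(None,None) exec_start@4 write@7
I4 add r2: issue@5 deps=(1,2) exec_start@5 write@8
I5 add r4: issue@6 deps=(3,None) exec_start@7 write@8

Answer: 2 3 5 7 8 8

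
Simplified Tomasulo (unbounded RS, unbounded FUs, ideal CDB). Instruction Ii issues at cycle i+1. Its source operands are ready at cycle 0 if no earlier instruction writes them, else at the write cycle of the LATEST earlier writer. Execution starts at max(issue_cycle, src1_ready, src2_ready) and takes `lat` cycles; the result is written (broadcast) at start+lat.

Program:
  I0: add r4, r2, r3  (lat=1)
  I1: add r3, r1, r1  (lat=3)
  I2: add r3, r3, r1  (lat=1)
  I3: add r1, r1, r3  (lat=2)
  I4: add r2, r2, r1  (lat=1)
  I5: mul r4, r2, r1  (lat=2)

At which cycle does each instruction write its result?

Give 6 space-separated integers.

Answer: 2 5 6 8 9 11

Derivation:
I0 add r4: issue@1 deps=(None,None) exec_start@1 write@2
I1 add r3: issue@2 deps=(None,None) exec_start@2 write@5
I2 add r3: issue@3 deps=(1,None) exec_start@5 write@6
I3 add r1: issue@4 deps=(None,2) exec_start@6 write@8
I4 add r2: issue@5 deps=(None,3) exec_start@8 write@9
I5 mul r4: issue@6 deps=(4,3) exec_start@9 write@11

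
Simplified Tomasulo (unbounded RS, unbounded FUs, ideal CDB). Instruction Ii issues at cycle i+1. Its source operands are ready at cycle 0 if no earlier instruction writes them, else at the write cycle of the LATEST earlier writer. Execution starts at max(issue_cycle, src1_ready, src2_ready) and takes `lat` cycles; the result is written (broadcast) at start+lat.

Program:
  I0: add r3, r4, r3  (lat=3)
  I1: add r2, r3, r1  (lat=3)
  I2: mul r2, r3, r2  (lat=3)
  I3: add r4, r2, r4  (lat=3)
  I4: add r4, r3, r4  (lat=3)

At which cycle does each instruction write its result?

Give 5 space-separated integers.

I0 add r3: issue@1 deps=(None,None) exec_start@1 write@4
I1 add r2: issue@2 deps=(0,None) exec_start@4 write@7
I2 mul r2: issue@3 deps=(0,1) exec_start@7 write@10
I3 add r4: issue@4 deps=(2,None) exec_start@10 write@13
I4 add r4: issue@5 deps=(0,3) exec_start@13 write@16

Answer: 4 7 10 13 16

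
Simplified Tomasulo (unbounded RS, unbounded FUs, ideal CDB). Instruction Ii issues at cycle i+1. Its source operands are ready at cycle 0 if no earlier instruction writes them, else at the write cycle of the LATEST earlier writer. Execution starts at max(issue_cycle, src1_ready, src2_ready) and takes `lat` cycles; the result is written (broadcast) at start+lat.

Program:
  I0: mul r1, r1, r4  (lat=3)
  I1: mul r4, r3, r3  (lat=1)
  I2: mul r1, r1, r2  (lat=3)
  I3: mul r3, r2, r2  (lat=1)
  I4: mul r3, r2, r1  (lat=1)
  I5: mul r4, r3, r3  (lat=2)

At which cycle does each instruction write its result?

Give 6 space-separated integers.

Answer: 4 3 7 5 8 10

Derivation:
I0 mul r1: issue@1 deps=(None,None) exec_start@1 write@4
I1 mul r4: issue@2 deps=(None,None) exec_start@2 write@3
I2 mul r1: issue@3 deps=(0,None) exec_start@4 write@7
I3 mul r3: issue@4 deps=(None,None) exec_start@4 write@5
I4 mul r3: issue@5 deps=(None,2) exec_start@7 write@8
I5 mul r4: issue@6 deps=(4,4) exec_start@8 write@10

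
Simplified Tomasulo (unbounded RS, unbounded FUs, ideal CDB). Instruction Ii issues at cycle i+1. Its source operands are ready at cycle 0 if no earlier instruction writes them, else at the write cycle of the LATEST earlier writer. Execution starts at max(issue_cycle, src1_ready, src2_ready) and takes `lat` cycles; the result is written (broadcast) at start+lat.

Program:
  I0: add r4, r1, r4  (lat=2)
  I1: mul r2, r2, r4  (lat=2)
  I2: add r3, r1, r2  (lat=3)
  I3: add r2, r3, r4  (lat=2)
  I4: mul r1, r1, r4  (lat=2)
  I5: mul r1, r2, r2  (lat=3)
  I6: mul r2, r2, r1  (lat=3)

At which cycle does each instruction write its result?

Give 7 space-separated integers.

I0 add r4: issue@1 deps=(None,None) exec_start@1 write@3
I1 mul r2: issue@2 deps=(None,0) exec_start@3 write@5
I2 add r3: issue@3 deps=(None,1) exec_start@5 write@8
I3 add r2: issue@4 deps=(2,0) exec_start@8 write@10
I4 mul r1: issue@5 deps=(None,0) exec_start@5 write@7
I5 mul r1: issue@6 deps=(3,3) exec_start@10 write@13
I6 mul r2: issue@7 deps=(3,5) exec_start@13 write@16

Answer: 3 5 8 10 7 13 16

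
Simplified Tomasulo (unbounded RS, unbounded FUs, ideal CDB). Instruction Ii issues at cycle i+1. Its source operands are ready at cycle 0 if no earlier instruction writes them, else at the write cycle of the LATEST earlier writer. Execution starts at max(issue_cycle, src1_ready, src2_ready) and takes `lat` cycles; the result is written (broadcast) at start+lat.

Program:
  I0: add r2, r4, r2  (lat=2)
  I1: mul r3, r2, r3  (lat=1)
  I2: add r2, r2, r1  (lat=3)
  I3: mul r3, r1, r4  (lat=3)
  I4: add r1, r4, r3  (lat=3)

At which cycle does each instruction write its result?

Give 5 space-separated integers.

I0 add r2: issue@1 deps=(None,None) exec_start@1 write@3
I1 mul r3: issue@2 deps=(0,None) exec_start@3 write@4
I2 add r2: issue@3 deps=(0,None) exec_start@3 write@6
I3 mul r3: issue@4 deps=(None,None) exec_start@4 write@7
I4 add r1: issue@5 deps=(None,3) exec_start@7 write@10

Answer: 3 4 6 7 10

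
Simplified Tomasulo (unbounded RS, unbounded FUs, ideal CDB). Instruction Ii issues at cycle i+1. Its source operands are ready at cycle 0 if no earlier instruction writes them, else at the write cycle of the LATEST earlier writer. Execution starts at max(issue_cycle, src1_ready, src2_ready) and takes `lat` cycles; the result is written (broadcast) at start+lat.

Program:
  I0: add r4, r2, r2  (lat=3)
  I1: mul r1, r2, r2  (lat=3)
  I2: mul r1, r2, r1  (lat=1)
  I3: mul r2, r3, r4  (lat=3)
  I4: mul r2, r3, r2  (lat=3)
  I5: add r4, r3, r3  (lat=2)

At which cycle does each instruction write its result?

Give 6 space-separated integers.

Answer: 4 5 6 7 10 8

Derivation:
I0 add r4: issue@1 deps=(None,None) exec_start@1 write@4
I1 mul r1: issue@2 deps=(None,None) exec_start@2 write@5
I2 mul r1: issue@3 deps=(None,1) exec_start@5 write@6
I3 mul r2: issue@4 deps=(None,0) exec_start@4 write@7
I4 mul r2: issue@5 deps=(None,3) exec_start@7 write@10
I5 add r4: issue@6 deps=(None,None) exec_start@6 write@8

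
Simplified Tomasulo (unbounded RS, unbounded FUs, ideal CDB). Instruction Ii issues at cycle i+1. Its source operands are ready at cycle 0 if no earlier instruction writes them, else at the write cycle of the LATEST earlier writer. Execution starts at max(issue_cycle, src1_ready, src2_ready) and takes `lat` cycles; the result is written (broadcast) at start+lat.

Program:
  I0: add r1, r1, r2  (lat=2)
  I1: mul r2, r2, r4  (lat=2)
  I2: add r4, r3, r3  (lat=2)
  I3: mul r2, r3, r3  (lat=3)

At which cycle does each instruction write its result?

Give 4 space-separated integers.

I0 add r1: issue@1 deps=(None,None) exec_start@1 write@3
I1 mul r2: issue@2 deps=(None,None) exec_start@2 write@4
I2 add r4: issue@3 deps=(None,None) exec_start@3 write@5
I3 mul r2: issue@4 deps=(None,None) exec_start@4 write@7

Answer: 3 4 5 7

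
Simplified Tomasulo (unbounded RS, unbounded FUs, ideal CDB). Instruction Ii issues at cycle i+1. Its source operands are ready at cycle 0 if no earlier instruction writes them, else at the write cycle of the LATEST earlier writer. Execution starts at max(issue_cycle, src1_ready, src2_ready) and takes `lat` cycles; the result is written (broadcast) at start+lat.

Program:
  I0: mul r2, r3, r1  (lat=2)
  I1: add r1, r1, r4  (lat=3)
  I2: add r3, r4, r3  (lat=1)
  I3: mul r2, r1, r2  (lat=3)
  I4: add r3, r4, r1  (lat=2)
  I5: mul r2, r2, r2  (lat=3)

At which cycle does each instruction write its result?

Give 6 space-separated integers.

I0 mul r2: issue@1 deps=(None,None) exec_start@1 write@3
I1 add r1: issue@2 deps=(None,None) exec_start@2 write@5
I2 add r3: issue@3 deps=(None,None) exec_start@3 write@4
I3 mul r2: issue@4 deps=(1,0) exec_start@5 write@8
I4 add r3: issue@5 deps=(None,1) exec_start@5 write@7
I5 mul r2: issue@6 deps=(3,3) exec_start@8 write@11

Answer: 3 5 4 8 7 11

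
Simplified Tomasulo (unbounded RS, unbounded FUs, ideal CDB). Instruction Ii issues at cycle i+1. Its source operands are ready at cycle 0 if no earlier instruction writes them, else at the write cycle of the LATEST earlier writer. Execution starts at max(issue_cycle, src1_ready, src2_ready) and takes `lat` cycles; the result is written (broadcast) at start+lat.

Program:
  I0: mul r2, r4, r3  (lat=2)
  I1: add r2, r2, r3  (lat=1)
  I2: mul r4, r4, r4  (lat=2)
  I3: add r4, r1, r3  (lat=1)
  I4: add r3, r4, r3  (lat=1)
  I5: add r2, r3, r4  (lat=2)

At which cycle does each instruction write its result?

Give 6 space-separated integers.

I0 mul r2: issue@1 deps=(None,None) exec_start@1 write@3
I1 add r2: issue@2 deps=(0,None) exec_start@3 write@4
I2 mul r4: issue@3 deps=(None,None) exec_start@3 write@5
I3 add r4: issue@4 deps=(None,None) exec_start@4 write@5
I4 add r3: issue@5 deps=(3,None) exec_start@5 write@6
I5 add r2: issue@6 deps=(4,3) exec_start@6 write@8

Answer: 3 4 5 5 6 8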